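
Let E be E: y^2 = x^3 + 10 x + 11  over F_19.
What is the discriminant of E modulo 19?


4 a^3 + 27 b^2 = 4*10^3 + 27*11^2 = 4000 + 3267 = 7267
Delta = -16 * (7267) = -116272
Delta mod 19 = 8

Delta = 8 (mod 19)


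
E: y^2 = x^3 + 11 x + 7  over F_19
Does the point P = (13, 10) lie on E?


Check whether y^2 = x^3 + 11 x + 7 (mod 19) for (x, y) = (13, 10).
LHS: y^2 = 10^2 mod 19 = 5
RHS: x^3 + 11 x + 7 = 13^3 + 11*13 + 7 mod 19 = 10
LHS != RHS

No, not on the curve


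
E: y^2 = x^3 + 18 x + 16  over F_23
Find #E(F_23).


For each x in F_23, count y with y^2 = x^3 + 18 x + 16 mod 23:
  x = 0: RHS = 16, y in [4, 19]  -> 2 point(s)
  x = 1: RHS = 12, y in [9, 14]  -> 2 point(s)
  x = 5: RHS = 1, y in [1, 22]  -> 2 point(s)
  x = 6: RHS = 18, y in [8, 15]  -> 2 point(s)
  x = 7: RHS = 2, y in [5, 18]  -> 2 point(s)
  x = 10: RHS = 0, y in [0]  -> 1 point(s)
  x = 11: RHS = 4, y in [2, 21]  -> 2 point(s)
  x = 13: RHS = 9, y in [3, 20]  -> 2 point(s)
  x = 15: RHS = 4, y in [2, 21]  -> 2 point(s)
  x = 18: RHS = 8, y in [10, 13]  -> 2 point(s)
  x = 19: RHS = 18, y in [8, 15]  -> 2 point(s)
  x = 20: RHS = 4, y in [2, 21]  -> 2 point(s)
  x = 21: RHS = 18, y in [8, 15]  -> 2 point(s)
Affine points: 25. Add the point at infinity: total = 26.

#E(F_23) = 26


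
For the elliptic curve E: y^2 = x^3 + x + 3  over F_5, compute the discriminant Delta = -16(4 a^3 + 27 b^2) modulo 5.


4 a^3 + 27 b^2 = 4*1^3 + 27*3^2 = 4 + 243 = 247
Delta = -16 * (247) = -3952
Delta mod 5 = 3

Delta = 3 (mod 5)


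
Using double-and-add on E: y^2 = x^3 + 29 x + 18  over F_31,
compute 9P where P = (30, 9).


k = 9 = 1001_2 (binary, LSB first: 1001)
Double-and-add from P = (30, 9):
  bit 0 = 1: acc = O + (30, 9) = (30, 9)
  bit 1 = 0: acc unchanged = (30, 9)
  bit 2 = 0: acc unchanged = (30, 9)
  bit 3 = 1: acc = (30, 9) + (3, 15) = (8, 24)

9P = (8, 24)


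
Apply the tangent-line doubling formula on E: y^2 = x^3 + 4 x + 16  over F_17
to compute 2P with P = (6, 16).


Doubling: s = (3 x1^2 + a) / (2 y1)
s = (3*6^2 + 4) / (2*16) mod 17 = 12
x3 = s^2 - 2 x1 mod 17 = 12^2 - 2*6 = 13
y3 = s (x1 - x3) - y1 mod 17 = 12 * (6 - 13) - 16 = 2

2P = (13, 2)


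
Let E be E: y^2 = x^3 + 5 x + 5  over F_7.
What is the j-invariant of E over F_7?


Delta = -16(4 a^3 + 27 b^2) mod 7 = 2
-1728 * (4 a)^3 = -1728 * (4*5)^3 mod 7 = 6
j = 6 * 2^(-1) mod 7 = 3

j = 3 (mod 7)


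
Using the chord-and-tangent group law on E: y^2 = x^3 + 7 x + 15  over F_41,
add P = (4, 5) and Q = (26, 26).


P != Q, so use the chord formula.
s = (y2 - y1) / (x2 - x1) = (21) / (22) mod 41 = 14
x3 = s^2 - x1 - x2 mod 41 = 14^2 - 4 - 26 = 2
y3 = s (x1 - x3) - y1 mod 41 = 14 * (4 - 2) - 5 = 23

P + Q = (2, 23)


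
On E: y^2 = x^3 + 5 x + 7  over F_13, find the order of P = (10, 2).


Compute successive multiples of P until we hit O:
  1P = (10, 2)
  2P = (5, 12)
  3P = (2, 8)
  4P = (4, 0)
  5P = (2, 5)
  6P = (5, 1)
  7P = (10, 11)
  8P = O

ord(P) = 8


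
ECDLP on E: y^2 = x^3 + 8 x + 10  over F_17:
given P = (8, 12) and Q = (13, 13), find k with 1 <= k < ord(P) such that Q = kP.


Enumerate multiples of P until we hit Q = (13, 13):
  1P = (8, 12)
  2P = (10, 11)
  3P = (12, 7)
  4P = (6, 11)
  5P = (16, 1)
  6P = (1, 6)
  7P = (7, 1)
  8P = (4, 15)
  9P = (13, 13)
Match found at i = 9.

k = 9


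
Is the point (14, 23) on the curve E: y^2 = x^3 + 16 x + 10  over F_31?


Check whether y^2 = x^3 + 16 x + 10 (mod 31) for (x, y) = (14, 23).
LHS: y^2 = 23^2 mod 31 = 2
RHS: x^3 + 16 x + 10 = 14^3 + 16*14 + 10 mod 31 = 2
LHS = RHS

Yes, on the curve


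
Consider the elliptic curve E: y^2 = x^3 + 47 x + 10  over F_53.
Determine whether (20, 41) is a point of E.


Check whether y^2 = x^3 + 47 x + 10 (mod 53) for (x, y) = (20, 41).
LHS: y^2 = 41^2 mod 53 = 38
RHS: x^3 + 47 x + 10 = 20^3 + 47*20 + 10 mod 53 = 46
LHS != RHS

No, not on the curve


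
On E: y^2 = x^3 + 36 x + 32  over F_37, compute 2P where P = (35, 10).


Doubling: s = (3 x1^2 + a) / (2 y1)
s = (3*35^2 + 36) / (2*10) mod 37 = 32
x3 = s^2 - 2 x1 mod 37 = 32^2 - 2*35 = 29
y3 = s (x1 - x3) - y1 mod 37 = 32 * (35 - 29) - 10 = 34

2P = (29, 34)


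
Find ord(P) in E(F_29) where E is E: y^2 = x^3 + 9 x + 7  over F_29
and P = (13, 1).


Compute successive multiples of P until we hit O:
  1P = (13, 1)
  2P = (12, 25)
  3P = (0, 6)
  4P = (11, 25)
  5P = (4, 7)
  6P = (6, 4)
  7P = (9, 18)
  8P = (16, 19)
  ... (continuing to 31P)
  31P = O

ord(P) = 31


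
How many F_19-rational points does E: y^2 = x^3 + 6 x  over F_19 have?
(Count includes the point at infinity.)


For each x in F_19, count y with y^2 = x^3 + 6 x + 0 mod 19:
  x = 0: RHS = 0, y in [0]  -> 1 point(s)
  x = 1: RHS = 7, y in [8, 11]  -> 2 point(s)
  x = 2: RHS = 1, y in [1, 18]  -> 2 point(s)
  x = 3: RHS = 7, y in [8, 11]  -> 2 point(s)
  x = 6: RHS = 5, y in [9, 10]  -> 2 point(s)
  x = 7: RHS = 5, y in [9, 10]  -> 2 point(s)
  x = 8: RHS = 9, y in [3, 16]  -> 2 point(s)
  x = 9: RHS = 4, y in [2, 17]  -> 2 point(s)
  x = 14: RHS = 16, y in [4, 15]  -> 2 point(s)
  x = 15: RHS = 7, y in [8, 11]  -> 2 point(s)
Affine points: 19. Add the point at infinity: total = 20.

#E(F_19) = 20


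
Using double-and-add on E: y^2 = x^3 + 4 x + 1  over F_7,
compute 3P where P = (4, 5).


k = 3 = 11_2 (binary, LSB first: 11)
Double-and-add from P = (4, 5):
  bit 0 = 1: acc = O + (4, 5) = (4, 5)
  bit 1 = 1: acc = (4, 5) + (0, 6) = (0, 1)

3P = (0, 1)


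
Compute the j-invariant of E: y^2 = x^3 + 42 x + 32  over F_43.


Delta = -16(4 a^3 + 27 b^2) mod 43 = 37
-1728 * (4 a)^3 = -1728 * (4*42)^3 mod 43 = 39
j = 39 * 37^(-1) mod 43 = 15

j = 15 (mod 43)


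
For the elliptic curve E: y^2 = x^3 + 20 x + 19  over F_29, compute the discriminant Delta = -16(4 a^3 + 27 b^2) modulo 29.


4 a^3 + 27 b^2 = 4*20^3 + 27*19^2 = 32000 + 9747 = 41747
Delta = -16 * (41747) = -667952
Delta mod 29 = 5

Delta = 5 (mod 29)


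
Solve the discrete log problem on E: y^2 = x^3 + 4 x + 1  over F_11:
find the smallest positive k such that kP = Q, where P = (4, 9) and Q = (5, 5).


Enumerate multiples of P until we hit Q = (5, 5):
  1P = (4, 9)
  2P = (7, 8)
  3P = (5, 6)
  4P = (0, 1)
  5P = (0, 10)
  6P = (5, 5)
Match found at i = 6.

k = 6


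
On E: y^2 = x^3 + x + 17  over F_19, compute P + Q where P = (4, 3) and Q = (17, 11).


P != Q, so use the chord formula.
s = (y2 - y1) / (x2 - x1) = (8) / (13) mod 19 = 5
x3 = s^2 - x1 - x2 mod 19 = 5^2 - 4 - 17 = 4
y3 = s (x1 - x3) - y1 mod 19 = 5 * (4 - 4) - 3 = 16

P + Q = (4, 16)


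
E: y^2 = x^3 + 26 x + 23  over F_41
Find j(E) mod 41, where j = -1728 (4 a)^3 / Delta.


Delta = -16(4 a^3 + 27 b^2) mod 41 = 18
-1728 * (4 a)^3 = -1728 * (4*26)^3 mod 41 = 31
j = 31 * 18^(-1) mod 41 = 4

j = 4 (mod 41)


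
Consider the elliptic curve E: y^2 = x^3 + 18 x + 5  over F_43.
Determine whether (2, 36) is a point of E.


Check whether y^2 = x^3 + 18 x + 5 (mod 43) for (x, y) = (2, 36).
LHS: y^2 = 36^2 mod 43 = 6
RHS: x^3 + 18 x + 5 = 2^3 + 18*2 + 5 mod 43 = 6
LHS = RHS

Yes, on the curve


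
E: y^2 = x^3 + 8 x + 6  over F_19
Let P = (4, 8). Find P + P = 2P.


Doubling: s = (3 x1^2 + a) / (2 y1)
s = (3*4^2 + 8) / (2*8) mod 19 = 13
x3 = s^2 - 2 x1 mod 19 = 13^2 - 2*4 = 9
y3 = s (x1 - x3) - y1 mod 19 = 13 * (4 - 9) - 8 = 3

2P = (9, 3)


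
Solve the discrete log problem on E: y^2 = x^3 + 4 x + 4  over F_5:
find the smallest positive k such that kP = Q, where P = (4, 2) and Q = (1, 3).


Enumerate multiples of P until we hit Q = (1, 3):
  1P = (4, 2)
  2P = (1, 2)
  3P = (0, 3)
  4P = (2, 0)
  5P = (0, 2)
  6P = (1, 3)
Match found at i = 6.

k = 6


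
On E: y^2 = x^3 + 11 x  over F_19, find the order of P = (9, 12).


Compute successive multiples of P until we hit O:
  1P = (9, 12)
  2P = (6, 15)
  3P = (5, 3)
  4P = (16, 15)
  5P = (0, 0)
  6P = (16, 4)
  7P = (5, 16)
  8P = (6, 4)
  ... (continuing to 10P)
  10P = O

ord(P) = 10


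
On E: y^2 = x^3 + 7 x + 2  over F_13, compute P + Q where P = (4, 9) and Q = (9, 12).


P != Q, so use the chord formula.
s = (y2 - y1) / (x2 - x1) = (3) / (5) mod 13 = 11
x3 = s^2 - x1 - x2 mod 13 = 11^2 - 4 - 9 = 4
y3 = s (x1 - x3) - y1 mod 13 = 11 * (4 - 4) - 9 = 4

P + Q = (4, 4)


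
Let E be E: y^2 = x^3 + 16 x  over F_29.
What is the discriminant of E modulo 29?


4 a^3 + 27 b^2 = 4*16^3 + 27*0^2 = 16384 + 0 = 16384
Delta = -16 * (16384) = -262144
Delta mod 29 = 16

Delta = 16 (mod 29)


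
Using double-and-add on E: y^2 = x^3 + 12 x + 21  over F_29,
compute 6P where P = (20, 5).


k = 6 = 110_2 (binary, LSB first: 011)
Double-and-add from P = (20, 5):
  bit 0 = 0: acc unchanged = O
  bit 1 = 1: acc = O + (23, 20) = (23, 20)
  bit 2 = 1: acc = (23, 20) + (21, 15) = (13, 5)

6P = (13, 5)


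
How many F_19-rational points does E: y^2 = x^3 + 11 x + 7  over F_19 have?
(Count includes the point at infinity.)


For each x in F_19, count y with y^2 = x^3 + 11 x + 7 mod 19:
  x = 0: RHS = 7, y in [8, 11]  -> 2 point(s)
  x = 1: RHS = 0, y in [0]  -> 1 point(s)
  x = 4: RHS = 1, y in [1, 18]  -> 2 point(s)
  x = 5: RHS = 16, y in [4, 15]  -> 2 point(s)
  x = 6: RHS = 4, y in [2, 17]  -> 2 point(s)
  x = 7: RHS = 9, y in [3, 16]  -> 2 point(s)
  x = 12: RHS = 5, y in [9, 10]  -> 2 point(s)
  x = 14: RHS = 17, y in [6, 13]  -> 2 point(s)
  x = 16: RHS = 4, y in [2, 17]  -> 2 point(s)
Affine points: 17. Add the point at infinity: total = 18.

#E(F_19) = 18


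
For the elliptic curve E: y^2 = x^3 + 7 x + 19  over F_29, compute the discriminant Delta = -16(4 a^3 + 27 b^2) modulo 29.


4 a^3 + 27 b^2 = 4*7^3 + 27*19^2 = 1372 + 9747 = 11119
Delta = -16 * (11119) = -177904
Delta mod 29 = 11

Delta = 11 (mod 29)


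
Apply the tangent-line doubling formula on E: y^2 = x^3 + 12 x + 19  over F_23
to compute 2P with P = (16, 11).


Doubling: s = (3 x1^2 + a) / (2 y1)
s = (3*16^2 + 12) / (2*11) mod 23 = 2
x3 = s^2 - 2 x1 mod 23 = 2^2 - 2*16 = 18
y3 = s (x1 - x3) - y1 mod 23 = 2 * (16 - 18) - 11 = 8

2P = (18, 8)


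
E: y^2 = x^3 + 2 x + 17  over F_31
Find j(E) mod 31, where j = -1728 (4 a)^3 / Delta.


Delta = -16(4 a^3 + 27 b^2) mod 31 = 4
-1728 * (4 a)^3 = -1728 * (4*2)^3 mod 31 = 4
j = 4 * 4^(-1) mod 31 = 1

j = 1 (mod 31)


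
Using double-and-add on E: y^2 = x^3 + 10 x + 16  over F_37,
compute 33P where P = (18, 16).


k = 33 = 100001_2 (binary, LSB first: 100001)
Double-and-add from P = (18, 16):
  bit 0 = 1: acc = O + (18, 16) = (18, 16)
  bit 1 = 0: acc unchanged = (18, 16)
  bit 2 = 0: acc unchanged = (18, 16)
  bit 3 = 0: acc unchanged = (18, 16)
  bit 4 = 0: acc unchanged = (18, 16)
  bit 5 = 1: acc = (18, 16) + (13, 7) = (27, 27)

33P = (27, 27)


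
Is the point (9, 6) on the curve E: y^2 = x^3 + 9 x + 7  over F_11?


Check whether y^2 = x^3 + 9 x + 7 (mod 11) for (x, y) = (9, 6).
LHS: y^2 = 6^2 mod 11 = 3
RHS: x^3 + 9 x + 7 = 9^3 + 9*9 + 7 mod 11 = 3
LHS = RHS

Yes, on the curve


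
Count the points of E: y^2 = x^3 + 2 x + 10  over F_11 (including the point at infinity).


For each x in F_11, count y with y^2 = x^3 + 2 x + 10 mod 11:
  x = 2: RHS = 0, y in [0]  -> 1 point(s)
  x = 4: RHS = 5, y in [4, 7]  -> 2 point(s)
  x = 7: RHS = 4, y in [2, 9]  -> 2 point(s)
  x = 9: RHS = 9, y in [3, 8]  -> 2 point(s)
Affine points: 7. Add the point at infinity: total = 8.

#E(F_11) = 8


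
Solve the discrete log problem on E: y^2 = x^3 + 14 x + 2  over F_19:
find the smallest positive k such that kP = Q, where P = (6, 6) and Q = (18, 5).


Enumerate multiples of P until we hit Q = (18, 5):
  1P = (6, 6)
  2P = (18, 5)
Match found at i = 2.

k = 2


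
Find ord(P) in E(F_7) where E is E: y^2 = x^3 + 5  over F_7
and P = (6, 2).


Compute successive multiples of P until we hit O:
  1P = (6, 2)
  2P = (3, 2)
  3P = (5, 5)
  4P = (5, 2)
  5P = (3, 5)
  6P = (6, 5)
  7P = O

ord(P) = 7


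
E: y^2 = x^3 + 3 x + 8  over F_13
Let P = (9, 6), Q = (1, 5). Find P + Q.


P != Q, so use the chord formula.
s = (y2 - y1) / (x2 - x1) = (12) / (5) mod 13 = 5
x3 = s^2 - x1 - x2 mod 13 = 5^2 - 9 - 1 = 2
y3 = s (x1 - x3) - y1 mod 13 = 5 * (9 - 2) - 6 = 3

P + Q = (2, 3)


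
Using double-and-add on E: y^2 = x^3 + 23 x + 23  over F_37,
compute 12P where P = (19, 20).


k = 12 = 1100_2 (binary, LSB first: 0011)
Double-and-add from P = (19, 20):
  bit 0 = 0: acc unchanged = O
  bit 1 = 0: acc unchanged = O
  bit 2 = 1: acc = O + (18, 4) = (18, 4)
  bit 3 = 1: acc = (18, 4) + (29, 20) = (23, 19)

12P = (23, 19)


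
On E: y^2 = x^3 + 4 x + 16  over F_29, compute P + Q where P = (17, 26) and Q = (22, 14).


P != Q, so use the chord formula.
s = (y2 - y1) / (x2 - x1) = (17) / (5) mod 29 = 15
x3 = s^2 - x1 - x2 mod 29 = 15^2 - 17 - 22 = 12
y3 = s (x1 - x3) - y1 mod 29 = 15 * (17 - 12) - 26 = 20

P + Q = (12, 20)


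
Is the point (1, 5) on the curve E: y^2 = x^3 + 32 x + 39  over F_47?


Check whether y^2 = x^3 + 32 x + 39 (mod 47) for (x, y) = (1, 5).
LHS: y^2 = 5^2 mod 47 = 25
RHS: x^3 + 32 x + 39 = 1^3 + 32*1 + 39 mod 47 = 25
LHS = RHS

Yes, on the curve


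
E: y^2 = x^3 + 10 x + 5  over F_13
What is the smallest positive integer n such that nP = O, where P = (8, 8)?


Compute successive multiples of P until we hit O:
  1P = (8, 8)
  2P = (1, 4)
  3P = (3, 6)
  4P = (11, 9)
  5P = (10, 0)
  6P = (11, 4)
  7P = (3, 7)
  8P = (1, 9)
  ... (continuing to 10P)
  10P = O

ord(P) = 10


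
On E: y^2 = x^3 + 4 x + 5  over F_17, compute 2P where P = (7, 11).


Doubling: s = (3 x1^2 + a) / (2 y1)
s = (3*7^2 + 4) / (2*11) mod 17 = 3
x3 = s^2 - 2 x1 mod 17 = 3^2 - 2*7 = 12
y3 = s (x1 - x3) - y1 mod 17 = 3 * (7 - 12) - 11 = 8

2P = (12, 8)


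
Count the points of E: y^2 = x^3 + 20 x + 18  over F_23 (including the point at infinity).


For each x in F_23, count y with y^2 = x^3 + 20 x + 18 mod 23:
  x = 0: RHS = 18, y in [8, 15]  -> 2 point(s)
  x = 1: RHS = 16, y in [4, 19]  -> 2 point(s)
  x = 3: RHS = 13, y in [6, 17]  -> 2 point(s)
  x = 4: RHS = 1, y in [1, 22]  -> 2 point(s)
  x = 5: RHS = 13, y in [6, 17]  -> 2 point(s)
  x = 6: RHS = 9, y in [3, 20]  -> 2 point(s)
  x = 7: RHS = 18, y in [8, 15]  -> 2 point(s)
  x = 8: RHS = 0, y in [0]  -> 1 point(s)
  x = 12: RHS = 8, y in [10, 13]  -> 2 point(s)
  x = 14: RHS = 6, y in [11, 12]  -> 2 point(s)
  x = 15: RHS = 13, y in [6, 17]  -> 2 point(s)
  x = 16: RHS = 18, y in [8, 15]  -> 2 point(s)
  x = 17: RHS = 4, y in [2, 21]  -> 2 point(s)
  x = 18: RHS = 0, y in [0]  -> 1 point(s)
  x = 19: RHS = 12, y in [9, 14]  -> 2 point(s)
  x = 20: RHS = 0, y in [0]  -> 1 point(s)
  x = 21: RHS = 16, y in [4, 19]  -> 2 point(s)
Affine points: 31. Add the point at infinity: total = 32.

#E(F_23) = 32


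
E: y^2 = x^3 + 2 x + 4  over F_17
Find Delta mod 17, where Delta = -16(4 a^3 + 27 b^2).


4 a^3 + 27 b^2 = 4*2^3 + 27*4^2 = 32 + 432 = 464
Delta = -16 * (464) = -7424
Delta mod 17 = 5

Delta = 5 (mod 17)


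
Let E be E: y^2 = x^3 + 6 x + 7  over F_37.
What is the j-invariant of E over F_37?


Delta = -16(4 a^3 + 27 b^2) mod 37 = 10
-1728 * (4 a)^3 = -1728 * (4*6)^3 mod 37 = 31
j = 31 * 10^(-1) mod 37 = 29

j = 29 (mod 37)


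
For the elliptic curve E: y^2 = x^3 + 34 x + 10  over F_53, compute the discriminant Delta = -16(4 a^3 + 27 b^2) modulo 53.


4 a^3 + 27 b^2 = 4*34^3 + 27*10^2 = 157216 + 2700 = 159916
Delta = -16 * (159916) = -2558656
Delta mod 53 = 25

Delta = 25 (mod 53)


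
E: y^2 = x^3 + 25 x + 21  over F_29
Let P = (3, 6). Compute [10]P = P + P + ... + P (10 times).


k = 10 = 1010_2 (binary, LSB first: 0101)
Double-and-add from P = (3, 6):
  bit 0 = 0: acc unchanged = O
  bit 1 = 1: acc = O + (16, 15) = (16, 15)
  bit 2 = 0: acc unchanged = (16, 15)
  bit 3 = 1: acc = (16, 15) + (13, 7) = (20, 13)

10P = (20, 13)


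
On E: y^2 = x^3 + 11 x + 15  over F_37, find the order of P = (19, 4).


Compute successive multiples of P until we hit O:
  1P = (19, 4)
  2P = (3, 1)
  3P = (12, 32)
  4P = (22, 8)
  5P = (6, 1)
  6P = (23, 15)
  7P = (28, 36)
  8P = (20, 13)
  ... (continuing to 35P)
  35P = O

ord(P) = 35


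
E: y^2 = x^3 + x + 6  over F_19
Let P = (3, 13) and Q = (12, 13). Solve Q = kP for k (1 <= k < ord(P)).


Enumerate multiples of P until we hit Q = (12, 13):
  1P = (3, 13)
  2P = (10, 16)
  3P = (12, 13)
Match found at i = 3.

k = 3


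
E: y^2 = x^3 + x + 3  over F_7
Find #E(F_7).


For each x in F_7, count y with y^2 = x^3 + 1 x + 3 mod 7:
  x = 4: RHS = 1, y in [1, 6]  -> 2 point(s)
  x = 5: RHS = 0, y in [0]  -> 1 point(s)
  x = 6: RHS = 1, y in [1, 6]  -> 2 point(s)
Affine points: 5. Add the point at infinity: total = 6.

#E(F_7) = 6


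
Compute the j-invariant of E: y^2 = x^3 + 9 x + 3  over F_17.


Delta = -16(4 a^3 + 27 b^2) mod 17 = 14
-1728 * (4 a)^3 = -1728 * (4*9)^3 mod 17 = 14
j = 14 * 14^(-1) mod 17 = 1

j = 1 (mod 17)


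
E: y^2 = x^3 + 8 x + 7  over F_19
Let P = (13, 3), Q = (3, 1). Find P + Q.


P != Q, so use the chord formula.
s = (y2 - y1) / (x2 - x1) = (17) / (9) mod 19 = 4
x3 = s^2 - x1 - x2 mod 19 = 4^2 - 13 - 3 = 0
y3 = s (x1 - x3) - y1 mod 19 = 4 * (13 - 0) - 3 = 11

P + Q = (0, 11)


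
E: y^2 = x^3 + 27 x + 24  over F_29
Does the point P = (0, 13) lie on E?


Check whether y^2 = x^3 + 27 x + 24 (mod 29) for (x, y) = (0, 13).
LHS: y^2 = 13^2 mod 29 = 24
RHS: x^3 + 27 x + 24 = 0^3 + 27*0 + 24 mod 29 = 24
LHS = RHS

Yes, on the curve


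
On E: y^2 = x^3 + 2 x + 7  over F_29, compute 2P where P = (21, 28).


Doubling: s = (3 x1^2 + a) / (2 y1)
s = (3*21^2 + 2) / (2*28) mod 29 = 19
x3 = s^2 - 2 x1 mod 29 = 19^2 - 2*21 = 0
y3 = s (x1 - x3) - y1 mod 29 = 19 * (21 - 0) - 28 = 23

2P = (0, 23)


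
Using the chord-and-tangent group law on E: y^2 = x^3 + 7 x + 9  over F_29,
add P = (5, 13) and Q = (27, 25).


P != Q, so use the chord formula.
s = (y2 - y1) / (x2 - x1) = (12) / (22) mod 29 = 19
x3 = s^2 - x1 - x2 mod 29 = 19^2 - 5 - 27 = 10
y3 = s (x1 - x3) - y1 mod 29 = 19 * (5 - 10) - 13 = 8

P + Q = (10, 8)


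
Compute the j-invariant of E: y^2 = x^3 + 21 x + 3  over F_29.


Delta = -16(4 a^3 + 27 b^2) mod 29 = 25
-1728 * (4 a)^3 = -1728 * (4*21)^3 mod 29 = 24
j = 24 * 25^(-1) mod 29 = 23

j = 23 (mod 29)


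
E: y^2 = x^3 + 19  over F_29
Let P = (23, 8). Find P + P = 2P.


Doubling: s = (3 x1^2 + a) / (2 y1)
s = (3*23^2 + 0) / (2*8) mod 29 = 14
x3 = s^2 - 2 x1 mod 29 = 14^2 - 2*23 = 5
y3 = s (x1 - x3) - y1 mod 29 = 14 * (23 - 5) - 8 = 12

2P = (5, 12)


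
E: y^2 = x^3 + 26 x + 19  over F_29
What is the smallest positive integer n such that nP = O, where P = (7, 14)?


Compute successive multiples of P until we hit O:
  1P = (7, 14)
  2P = (16, 6)
  3P = (5, 10)
  4P = (21, 16)
  5P = (17, 26)
  6P = (25, 5)
  7P = (19, 21)
  8P = (12, 0)
  ... (continuing to 16P)
  16P = O

ord(P) = 16


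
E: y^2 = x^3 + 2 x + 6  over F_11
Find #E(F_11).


For each x in F_11, count y with y^2 = x^3 + 2 x + 6 mod 11:
  x = 1: RHS = 9, y in [3, 8]  -> 2 point(s)
  x = 4: RHS = 1, y in [1, 10]  -> 2 point(s)
  x = 5: RHS = 9, y in [3, 8]  -> 2 point(s)
  x = 6: RHS = 3, y in [5, 6]  -> 2 point(s)
  x = 7: RHS = 0, y in [0]  -> 1 point(s)
  x = 9: RHS = 5, y in [4, 7]  -> 2 point(s)
  x = 10: RHS = 3, y in [5, 6]  -> 2 point(s)
Affine points: 13. Add the point at infinity: total = 14.

#E(F_11) = 14


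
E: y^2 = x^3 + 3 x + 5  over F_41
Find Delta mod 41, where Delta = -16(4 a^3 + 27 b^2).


4 a^3 + 27 b^2 = 4*3^3 + 27*5^2 = 108 + 675 = 783
Delta = -16 * (783) = -12528
Delta mod 41 = 18

Delta = 18 (mod 41)


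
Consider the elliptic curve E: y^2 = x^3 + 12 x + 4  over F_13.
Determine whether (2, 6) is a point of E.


Check whether y^2 = x^3 + 12 x + 4 (mod 13) for (x, y) = (2, 6).
LHS: y^2 = 6^2 mod 13 = 10
RHS: x^3 + 12 x + 4 = 2^3 + 12*2 + 4 mod 13 = 10
LHS = RHS

Yes, on the curve


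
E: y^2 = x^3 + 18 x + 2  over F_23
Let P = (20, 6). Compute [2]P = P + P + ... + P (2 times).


k = 2 = 10_2 (binary, LSB first: 01)
Double-and-add from P = (20, 6):
  bit 0 = 0: acc unchanged = O
  bit 1 = 1: acc = O + (10, 20) = (10, 20)

2P = (10, 20)


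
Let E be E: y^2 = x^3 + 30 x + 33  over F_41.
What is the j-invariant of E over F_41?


Delta = -16(4 a^3 + 27 b^2) mod 41 = 13
-1728 * (4 a)^3 = -1728 * (4*30)^3 mod 41 = 39
j = 39 * 13^(-1) mod 41 = 3

j = 3 (mod 41)


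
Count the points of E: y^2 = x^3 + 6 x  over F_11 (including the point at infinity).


For each x in F_11, count y with y^2 = x^3 + 6 x + 0 mod 11:
  x = 0: RHS = 0, y in [0]  -> 1 point(s)
  x = 2: RHS = 9, y in [3, 8]  -> 2 point(s)
  x = 3: RHS = 1, y in [1, 10]  -> 2 point(s)
  x = 4: RHS = 0, y in [0]  -> 1 point(s)
  x = 5: RHS = 1, y in [1, 10]  -> 2 point(s)
  x = 7: RHS = 0, y in [0]  -> 1 point(s)
  x = 10: RHS = 4, y in [2, 9]  -> 2 point(s)
Affine points: 11. Add the point at infinity: total = 12.

#E(F_11) = 12


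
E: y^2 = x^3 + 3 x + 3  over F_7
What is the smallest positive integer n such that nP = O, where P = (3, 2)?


Compute successive multiples of P until we hit O:
  1P = (3, 2)
  2P = (3, 5)
  3P = O

ord(P) = 3


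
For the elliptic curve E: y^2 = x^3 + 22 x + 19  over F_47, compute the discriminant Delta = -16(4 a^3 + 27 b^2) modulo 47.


4 a^3 + 27 b^2 = 4*22^3 + 27*19^2 = 42592 + 9747 = 52339
Delta = -16 * (52339) = -837424
Delta mod 47 = 22

Delta = 22 (mod 47)


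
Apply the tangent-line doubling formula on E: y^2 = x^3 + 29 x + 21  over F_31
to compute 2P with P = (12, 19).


Doubling: s = (3 x1^2 + a) / (2 y1)
s = (3*12^2 + 29) / (2*19) mod 31 = 26
x3 = s^2 - 2 x1 mod 31 = 26^2 - 2*12 = 1
y3 = s (x1 - x3) - y1 mod 31 = 26 * (12 - 1) - 19 = 19

2P = (1, 19)


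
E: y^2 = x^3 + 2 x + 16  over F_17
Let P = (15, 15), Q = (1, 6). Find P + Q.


P != Q, so use the chord formula.
s = (y2 - y1) / (x2 - x1) = (8) / (3) mod 17 = 14
x3 = s^2 - x1 - x2 mod 17 = 14^2 - 15 - 1 = 10
y3 = s (x1 - x3) - y1 mod 17 = 14 * (15 - 10) - 15 = 4

P + Q = (10, 4)


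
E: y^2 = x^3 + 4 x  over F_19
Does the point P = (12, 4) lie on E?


Check whether y^2 = x^3 + 4 x + 0 (mod 19) for (x, y) = (12, 4).
LHS: y^2 = 4^2 mod 19 = 16
RHS: x^3 + 4 x + 0 = 12^3 + 4*12 + 0 mod 19 = 9
LHS != RHS

No, not on the curve


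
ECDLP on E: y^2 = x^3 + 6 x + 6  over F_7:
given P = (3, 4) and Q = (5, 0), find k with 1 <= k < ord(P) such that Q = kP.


Enumerate multiples of P until we hit Q = (5, 0):
  1P = (3, 4)
  2P = (5, 0)
Match found at i = 2.

k = 2


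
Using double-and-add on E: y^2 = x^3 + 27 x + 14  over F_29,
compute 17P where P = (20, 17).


k = 17 = 10001_2 (binary, LSB first: 10001)
Double-and-add from P = (20, 17):
  bit 0 = 1: acc = O + (20, 17) = (20, 17)
  bit 1 = 0: acc unchanged = (20, 17)
  bit 2 = 0: acc unchanged = (20, 17)
  bit 3 = 0: acc unchanged = (20, 17)
  bit 4 = 1: acc = (20, 17) + (14, 27) = (1, 19)

17P = (1, 19)


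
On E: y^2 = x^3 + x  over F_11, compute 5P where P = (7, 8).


k = 5 = 101_2 (binary, LSB first: 101)
Double-and-add from P = (7, 8):
  bit 0 = 1: acc = O + (7, 8) = (7, 8)
  bit 1 = 0: acc unchanged = (7, 8)
  bit 2 = 1: acc = (7, 8) + (5, 3) = (8, 6)

5P = (8, 6)


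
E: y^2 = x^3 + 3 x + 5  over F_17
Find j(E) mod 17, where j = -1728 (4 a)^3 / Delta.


Delta = -16(4 a^3 + 27 b^2) mod 17 = 1
-1728 * (4 a)^3 = -1728 * (4*3)^3 mod 17 = 15
j = 15 * 1^(-1) mod 17 = 15

j = 15 (mod 17)


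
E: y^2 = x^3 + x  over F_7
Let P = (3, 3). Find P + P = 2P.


Doubling: s = (3 x1^2 + a) / (2 y1)
s = (3*3^2 + 1) / (2*3) mod 7 = 0
x3 = s^2 - 2 x1 mod 7 = 0^2 - 2*3 = 1
y3 = s (x1 - x3) - y1 mod 7 = 0 * (3 - 1) - 3 = 4

2P = (1, 4)


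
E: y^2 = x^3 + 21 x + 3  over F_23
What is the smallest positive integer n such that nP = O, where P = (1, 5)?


Compute successive multiples of P until we hit O:
  1P = (1, 5)
  2P = (1, 18)
  3P = O

ord(P) = 3


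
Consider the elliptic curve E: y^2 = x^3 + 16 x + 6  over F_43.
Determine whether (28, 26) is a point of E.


Check whether y^2 = x^3 + 16 x + 6 (mod 43) for (x, y) = (28, 26).
LHS: y^2 = 26^2 mod 43 = 31
RHS: x^3 + 16 x + 6 = 28^3 + 16*28 + 6 mod 43 = 3
LHS != RHS

No, not on the curve


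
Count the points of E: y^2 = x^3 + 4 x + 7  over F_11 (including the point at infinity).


For each x in F_11, count y with y^2 = x^3 + 4 x + 7 mod 11:
  x = 1: RHS = 1, y in [1, 10]  -> 2 point(s)
  x = 2: RHS = 1, y in [1, 10]  -> 2 point(s)
  x = 5: RHS = 9, y in [3, 8]  -> 2 point(s)
  x = 6: RHS = 5, y in [4, 7]  -> 2 point(s)
  x = 7: RHS = 4, y in [2, 9]  -> 2 point(s)
  x = 8: RHS = 1, y in [1, 10]  -> 2 point(s)
Affine points: 12. Add the point at infinity: total = 13.

#E(F_11) = 13


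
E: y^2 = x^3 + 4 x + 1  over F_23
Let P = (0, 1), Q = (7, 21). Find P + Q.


P != Q, so use the chord formula.
s = (y2 - y1) / (x2 - x1) = (20) / (7) mod 23 = 16
x3 = s^2 - x1 - x2 mod 23 = 16^2 - 0 - 7 = 19
y3 = s (x1 - x3) - y1 mod 23 = 16 * (0 - 19) - 1 = 17

P + Q = (19, 17)


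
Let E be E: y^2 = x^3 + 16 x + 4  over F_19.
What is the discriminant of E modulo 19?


4 a^3 + 27 b^2 = 4*16^3 + 27*4^2 = 16384 + 432 = 16816
Delta = -16 * (16816) = -269056
Delta mod 19 = 3

Delta = 3 (mod 19)


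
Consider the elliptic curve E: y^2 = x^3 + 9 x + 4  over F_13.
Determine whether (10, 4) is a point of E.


Check whether y^2 = x^3 + 9 x + 4 (mod 13) for (x, y) = (10, 4).
LHS: y^2 = 4^2 mod 13 = 3
RHS: x^3 + 9 x + 4 = 10^3 + 9*10 + 4 mod 13 = 2
LHS != RHS

No, not on the curve


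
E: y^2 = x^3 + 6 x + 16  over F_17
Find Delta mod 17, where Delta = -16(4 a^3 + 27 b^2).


4 a^3 + 27 b^2 = 4*6^3 + 27*16^2 = 864 + 6912 = 7776
Delta = -16 * (7776) = -124416
Delta mod 17 = 7

Delta = 7 (mod 17)


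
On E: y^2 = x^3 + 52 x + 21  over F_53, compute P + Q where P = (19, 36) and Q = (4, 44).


P != Q, so use the chord formula.
s = (y2 - y1) / (x2 - x1) = (8) / (38) mod 53 = 3
x3 = s^2 - x1 - x2 mod 53 = 3^2 - 19 - 4 = 39
y3 = s (x1 - x3) - y1 mod 53 = 3 * (19 - 39) - 36 = 10

P + Q = (39, 10)


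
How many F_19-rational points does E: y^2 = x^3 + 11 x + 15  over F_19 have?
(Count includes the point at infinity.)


For each x in F_19, count y with y^2 = x^3 + 11 x + 15 mod 19:
  x = 2: RHS = 7, y in [8, 11]  -> 2 point(s)
  x = 4: RHS = 9, y in [3, 16]  -> 2 point(s)
  x = 5: RHS = 5, y in [9, 10]  -> 2 point(s)
  x = 7: RHS = 17, y in [6, 13]  -> 2 point(s)
  x = 8: RHS = 7, y in [8, 11]  -> 2 point(s)
  x = 9: RHS = 7, y in [8, 11]  -> 2 point(s)
  x = 10: RHS = 4, y in [2, 17]  -> 2 point(s)
  x = 11: RHS = 4, y in [2, 17]  -> 2 point(s)
  x = 14: RHS = 6, y in [5, 14]  -> 2 point(s)
  x = 17: RHS = 4, y in [2, 17]  -> 2 point(s)
Affine points: 20. Add the point at infinity: total = 21.

#E(F_19) = 21


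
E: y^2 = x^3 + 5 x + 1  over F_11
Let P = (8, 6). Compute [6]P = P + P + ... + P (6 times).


k = 6 = 110_2 (binary, LSB first: 011)
Double-and-add from P = (8, 6):
  bit 0 = 0: acc unchanged = O
  bit 1 = 1: acc = O + (7, 4) = (7, 4)
  bit 2 = 1: acc = (7, 4) + (6, 4) = (9, 7)

6P = (9, 7)


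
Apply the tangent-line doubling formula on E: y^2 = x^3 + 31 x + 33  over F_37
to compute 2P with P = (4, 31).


Doubling: s = (3 x1^2 + a) / (2 y1)
s = (3*4^2 + 31) / (2*31) mod 37 = 15
x3 = s^2 - 2 x1 mod 37 = 15^2 - 2*4 = 32
y3 = s (x1 - x3) - y1 mod 37 = 15 * (4 - 32) - 31 = 30

2P = (32, 30)


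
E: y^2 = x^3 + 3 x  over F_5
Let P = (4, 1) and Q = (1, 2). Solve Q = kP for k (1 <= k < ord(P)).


Enumerate multiples of P until we hit Q = (1, 2):
  1P = (4, 1)
  2P = (1, 3)
  3P = (1, 2)
Match found at i = 3.

k = 3


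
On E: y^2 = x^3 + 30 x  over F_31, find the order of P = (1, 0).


Compute successive multiples of P until we hit O:
  1P = (1, 0)
  2P = O

ord(P) = 2


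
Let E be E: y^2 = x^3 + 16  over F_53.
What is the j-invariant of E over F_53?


Delta = -16(4 a^3 + 27 b^2) mod 53 = 19
-1728 * (4 a)^3 = -1728 * (4*0)^3 mod 53 = 0
j = 0 * 19^(-1) mod 53 = 0

j = 0 (mod 53)


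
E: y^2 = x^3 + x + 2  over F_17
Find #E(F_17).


For each x in F_17, count y with y^2 = x^3 + 1 x + 2 mod 17:
  x = 0: RHS = 2, y in [6, 11]  -> 2 point(s)
  x = 1: RHS = 4, y in [2, 15]  -> 2 point(s)
  x = 3: RHS = 15, y in [7, 10]  -> 2 point(s)
  x = 4: RHS = 2, y in [6, 11]  -> 2 point(s)
  x = 5: RHS = 13, y in [8, 9]  -> 2 point(s)
  x = 9: RHS = 9, y in [3, 14]  -> 2 point(s)
  x = 10: RHS = 9, y in [3, 14]  -> 2 point(s)
  x = 11: RHS = 1, y in [1, 16]  -> 2 point(s)
  x = 12: RHS = 8, y in [5, 12]  -> 2 point(s)
  x = 13: RHS = 2, y in [6, 11]  -> 2 point(s)
  x = 15: RHS = 9, y in [3, 14]  -> 2 point(s)
  x = 16: RHS = 0, y in [0]  -> 1 point(s)
Affine points: 23. Add the point at infinity: total = 24.

#E(F_17) = 24


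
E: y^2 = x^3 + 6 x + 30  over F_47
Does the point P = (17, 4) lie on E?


Check whether y^2 = x^3 + 6 x + 30 (mod 47) for (x, y) = (17, 4).
LHS: y^2 = 4^2 mod 47 = 16
RHS: x^3 + 6 x + 30 = 17^3 + 6*17 + 30 mod 47 = 16
LHS = RHS

Yes, on the curve


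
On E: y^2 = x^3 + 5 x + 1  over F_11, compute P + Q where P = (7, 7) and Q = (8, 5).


P != Q, so use the chord formula.
s = (y2 - y1) / (x2 - x1) = (9) / (1) mod 11 = 9
x3 = s^2 - x1 - x2 mod 11 = 9^2 - 7 - 8 = 0
y3 = s (x1 - x3) - y1 mod 11 = 9 * (7 - 0) - 7 = 1

P + Q = (0, 1)


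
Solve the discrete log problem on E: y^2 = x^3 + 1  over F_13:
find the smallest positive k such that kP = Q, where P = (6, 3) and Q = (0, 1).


Enumerate multiples of P until we hit Q = (0, 1):
  1P = (6, 3)
  2P = (0, 1)
Match found at i = 2.

k = 2


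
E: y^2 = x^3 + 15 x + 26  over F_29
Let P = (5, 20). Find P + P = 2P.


Doubling: s = (3 x1^2 + a) / (2 y1)
s = (3*5^2 + 15) / (2*20) mod 29 = 24
x3 = s^2 - 2 x1 mod 29 = 24^2 - 2*5 = 15
y3 = s (x1 - x3) - y1 mod 29 = 24 * (5 - 15) - 20 = 1

2P = (15, 1)


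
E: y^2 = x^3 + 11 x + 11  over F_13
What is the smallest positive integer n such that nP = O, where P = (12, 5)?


Compute successive multiples of P until we hit O:
  1P = (12, 5)
  2P = (5, 10)
  3P = (5, 3)
  4P = (12, 8)
  5P = O

ord(P) = 5


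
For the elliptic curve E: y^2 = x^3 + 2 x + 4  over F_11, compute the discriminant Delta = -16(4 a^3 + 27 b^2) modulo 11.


4 a^3 + 27 b^2 = 4*2^3 + 27*4^2 = 32 + 432 = 464
Delta = -16 * (464) = -7424
Delta mod 11 = 1

Delta = 1 (mod 11)


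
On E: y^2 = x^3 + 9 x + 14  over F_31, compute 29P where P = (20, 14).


k = 29 = 11101_2 (binary, LSB first: 10111)
Double-and-add from P = (20, 14):
  bit 0 = 1: acc = O + (20, 14) = (20, 14)
  bit 1 = 0: acc unchanged = (20, 14)
  bit 2 = 1: acc = (20, 14) + (6, 25) = (14, 30)
  bit 3 = 1: acc = (14, 30) + (23, 9) = (27, 21)
  bit 4 = 1: acc = (27, 21) + (21, 3) = (23, 22)

29P = (23, 22)


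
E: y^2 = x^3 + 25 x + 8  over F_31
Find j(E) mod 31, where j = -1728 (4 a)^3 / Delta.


Delta = -16(4 a^3 + 27 b^2) mod 31 = 2
-1728 * (4 a)^3 = -1728 * (4*25)^3 mod 31 = 16
j = 16 * 2^(-1) mod 31 = 8

j = 8 (mod 31)


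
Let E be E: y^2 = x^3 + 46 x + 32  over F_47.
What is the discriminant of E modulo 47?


4 a^3 + 27 b^2 = 4*46^3 + 27*32^2 = 389344 + 27648 = 416992
Delta = -16 * (416992) = -6671872
Delta mod 47 = 13

Delta = 13 (mod 47)


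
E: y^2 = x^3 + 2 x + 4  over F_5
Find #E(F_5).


For each x in F_5, count y with y^2 = x^3 + 2 x + 4 mod 5:
  x = 0: RHS = 4, y in [2, 3]  -> 2 point(s)
  x = 2: RHS = 1, y in [1, 4]  -> 2 point(s)
  x = 4: RHS = 1, y in [1, 4]  -> 2 point(s)
Affine points: 6. Add the point at infinity: total = 7.

#E(F_5) = 7


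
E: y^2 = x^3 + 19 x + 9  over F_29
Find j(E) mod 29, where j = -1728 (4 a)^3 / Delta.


Delta = -16(4 a^3 + 27 b^2) mod 29 = 8
-1728 * (4 a)^3 = -1728 * (4*19)^3 mod 29 = 7
j = 7 * 8^(-1) mod 29 = 19

j = 19 (mod 29)


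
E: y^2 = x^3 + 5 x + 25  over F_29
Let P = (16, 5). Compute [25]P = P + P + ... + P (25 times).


k = 25 = 11001_2 (binary, LSB first: 10011)
Double-and-add from P = (16, 5):
  bit 0 = 1: acc = O + (16, 5) = (16, 5)
  bit 1 = 0: acc unchanged = (16, 5)
  bit 2 = 0: acc unchanged = (16, 5)
  bit 3 = 1: acc = (16, 5) + (24, 22) = (13, 5)
  bit 4 = 1: acc = (13, 5) + (3, 3) = (20, 11)

25P = (20, 11)


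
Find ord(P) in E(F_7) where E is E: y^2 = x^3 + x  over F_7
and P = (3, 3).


Compute successive multiples of P until we hit O:
  1P = (3, 3)
  2P = (1, 4)
  3P = (5, 5)
  4P = (0, 0)
  5P = (5, 2)
  6P = (1, 3)
  7P = (3, 4)
  8P = O

ord(P) = 8


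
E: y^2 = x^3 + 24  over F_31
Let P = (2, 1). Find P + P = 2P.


Doubling: s = (3 x1^2 + a) / (2 y1)
s = (3*2^2 + 0) / (2*1) mod 31 = 6
x3 = s^2 - 2 x1 mod 31 = 6^2 - 2*2 = 1
y3 = s (x1 - x3) - y1 mod 31 = 6 * (2 - 1) - 1 = 5

2P = (1, 5)


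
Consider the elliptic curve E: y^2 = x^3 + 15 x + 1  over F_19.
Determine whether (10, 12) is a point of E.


Check whether y^2 = x^3 + 15 x + 1 (mod 19) for (x, y) = (10, 12).
LHS: y^2 = 12^2 mod 19 = 11
RHS: x^3 + 15 x + 1 = 10^3 + 15*10 + 1 mod 19 = 11
LHS = RHS

Yes, on the curve


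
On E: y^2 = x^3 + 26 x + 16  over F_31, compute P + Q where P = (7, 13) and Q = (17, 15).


P != Q, so use the chord formula.
s = (y2 - y1) / (x2 - x1) = (2) / (10) mod 31 = 25
x3 = s^2 - x1 - x2 mod 31 = 25^2 - 7 - 17 = 12
y3 = s (x1 - x3) - y1 mod 31 = 25 * (7 - 12) - 13 = 17

P + Q = (12, 17)


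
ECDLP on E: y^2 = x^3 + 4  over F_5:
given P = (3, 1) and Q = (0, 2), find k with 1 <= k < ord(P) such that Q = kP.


Enumerate multiples of P until we hit Q = (0, 2):
  1P = (3, 1)
  2P = (0, 2)
Match found at i = 2.

k = 2


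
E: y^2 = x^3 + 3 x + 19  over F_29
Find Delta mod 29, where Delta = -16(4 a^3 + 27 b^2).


4 a^3 + 27 b^2 = 4*3^3 + 27*19^2 = 108 + 9747 = 9855
Delta = -16 * (9855) = -157680
Delta mod 29 = 22

Delta = 22 (mod 29)


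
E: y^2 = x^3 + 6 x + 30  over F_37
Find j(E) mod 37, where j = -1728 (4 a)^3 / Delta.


Delta = -16(4 a^3 + 27 b^2) mod 37 = 10
-1728 * (4 a)^3 = -1728 * (4*6)^3 mod 37 = 31
j = 31 * 10^(-1) mod 37 = 29

j = 29 (mod 37)


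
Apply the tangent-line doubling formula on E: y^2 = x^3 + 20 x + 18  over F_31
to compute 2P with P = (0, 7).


Doubling: s = (3 x1^2 + a) / (2 y1)
s = (3*0^2 + 20) / (2*7) mod 31 = 28
x3 = s^2 - 2 x1 mod 31 = 28^2 - 2*0 = 9
y3 = s (x1 - x3) - y1 mod 31 = 28 * (0 - 9) - 7 = 20

2P = (9, 20)


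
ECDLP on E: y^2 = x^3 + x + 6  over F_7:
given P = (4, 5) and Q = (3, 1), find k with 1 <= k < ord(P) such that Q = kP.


Enumerate multiples of P until we hit Q = (3, 1):
  1P = (4, 5)
  2P = (6, 2)
  3P = (1, 1)
  4P = (3, 1)
Match found at i = 4.

k = 4


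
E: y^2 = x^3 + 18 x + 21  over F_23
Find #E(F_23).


For each x in F_23, count y with y^2 = x^3 + 18 x + 21 mod 23:
  x = 5: RHS = 6, y in [11, 12]  -> 2 point(s)
  x = 6: RHS = 0, y in [0]  -> 1 point(s)
  x = 11: RHS = 9, y in [3, 20]  -> 2 point(s)
  x = 14: RHS = 4, y in [2, 21]  -> 2 point(s)
  x = 15: RHS = 9, y in [3, 20]  -> 2 point(s)
  x = 16: RHS = 12, y in [9, 14]  -> 2 point(s)
  x = 18: RHS = 13, y in [6, 17]  -> 2 point(s)
  x = 19: RHS = 0, y in [0]  -> 1 point(s)
  x = 20: RHS = 9, y in [3, 20]  -> 2 point(s)
  x = 21: RHS = 0, y in [0]  -> 1 point(s)
  x = 22: RHS = 2, y in [5, 18]  -> 2 point(s)
Affine points: 19. Add the point at infinity: total = 20.

#E(F_23) = 20


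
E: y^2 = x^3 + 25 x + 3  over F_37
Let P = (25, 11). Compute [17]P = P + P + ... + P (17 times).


k = 17 = 10001_2 (binary, LSB first: 10001)
Double-and-add from P = (25, 11):
  bit 0 = 1: acc = O + (25, 11) = (25, 11)
  bit 1 = 0: acc unchanged = (25, 11)
  bit 2 = 0: acc unchanged = (25, 11)
  bit 3 = 0: acc unchanged = (25, 11)
  bit 4 = 1: acc = (25, 11) + (27, 23) = (21, 13)

17P = (21, 13)


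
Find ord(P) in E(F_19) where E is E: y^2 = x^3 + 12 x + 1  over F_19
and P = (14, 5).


Compute successive multiples of P until we hit O:
  1P = (14, 5)
  2P = (0, 18)
  3P = (11, 18)
  4P = (17, 8)
  5P = (8, 1)
  6P = (8, 18)
  7P = (17, 11)
  8P = (11, 1)
  ... (continuing to 11P)
  11P = O

ord(P) = 11


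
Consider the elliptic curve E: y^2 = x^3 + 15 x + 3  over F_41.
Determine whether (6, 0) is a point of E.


Check whether y^2 = x^3 + 15 x + 3 (mod 41) for (x, y) = (6, 0).
LHS: y^2 = 0^2 mod 41 = 0
RHS: x^3 + 15 x + 3 = 6^3 + 15*6 + 3 mod 41 = 22
LHS != RHS

No, not on the curve


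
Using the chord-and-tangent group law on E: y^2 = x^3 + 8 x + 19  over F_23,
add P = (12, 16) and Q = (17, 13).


P != Q, so use the chord formula.
s = (y2 - y1) / (x2 - x1) = (20) / (5) mod 23 = 4
x3 = s^2 - x1 - x2 mod 23 = 4^2 - 12 - 17 = 10
y3 = s (x1 - x3) - y1 mod 23 = 4 * (12 - 10) - 16 = 15

P + Q = (10, 15)


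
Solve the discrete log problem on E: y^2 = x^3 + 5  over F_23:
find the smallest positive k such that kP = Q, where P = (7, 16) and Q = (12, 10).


Enumerate multiples of P until we hit Q = (12, 10):
  1P = (7, 16)
  2P = (10, 4)
  3P = (22, 21)
  4P = (12, 13)
  5P = (20, 1)
  6P = (4, 0)
  7P = (20, 22)
  8P = (12, 10)
Match found at i = 8.

k = 8


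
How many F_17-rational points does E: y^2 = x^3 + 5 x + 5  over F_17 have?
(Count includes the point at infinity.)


For each x in F_17, count y with y^2 = x^3 + 5 x + 5 mod 17:
  x = 3: RHS = 13, y in [8, 9]  -> 2 point(s)
  x = 4: RHS = 4, y in [2, 15]  -> 2 point(s)
  x = 5: RHS = 2, y in [6, 11]  -> 2 point(s)
  x = 6: RHS = 13, y in [8, 9]  -> 2 point(s)
  x = 7: RHS = 9, y in [3, 14]  -> 2 point(s)
  x = 8: RHS = 13, y in [8, 9]  -> 2 point(s)
  x = 10: RHS = 1, y in [1, 16]  -> 2 point(s)
  x = 12: RHS = 8, y in [5, 12]  -> 2 point(s)
  x = 15: RHS = 4, y in [2, 15]  -> 2 point(s)
  x = 16: RHS = 16, y in [4, 13]  -> 2 point(s)
Affine points: 20. Add the point at infinity: total = 21.

#E(F_17) = 21


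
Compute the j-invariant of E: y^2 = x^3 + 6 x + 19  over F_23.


Delta = -16(4 a^3 + 27 b^2) mod 23 = 10
-1728 * (4 a)^3 = -1728 * (4*6)^3 mod 23 = 20
j = 20 * 10^(-1) mod 23 = 2

j = 2 (mod 23)


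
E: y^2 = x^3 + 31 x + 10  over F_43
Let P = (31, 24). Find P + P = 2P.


Doubling: s = (3 x1^2 + a) / (2 y1)
s = (3*31^2 + 31) / (2*24) mod 43 = 41
x3 = s^2 - 2 x1 mod 43 = 41^2 - 2*31 = 28
y3 = s (x1 - x3) - y1 mod 43 = 41 * (31 - 28) - 24 = 13

2P = (28, 13)


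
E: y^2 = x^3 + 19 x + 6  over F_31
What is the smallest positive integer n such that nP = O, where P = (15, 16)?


Compute successive multiples of P until we hit O:
  1P = (15, 16)
  2P = (21, 5)
  3P = (13, 1)
  4P = (5, 28)
  5P = (5, 3)
  6P = (13, 30)
  7P = (21, 26)
  8P = (15, 15)
  ... (continuing to 9P)
  9P = O

ord(P) = 9


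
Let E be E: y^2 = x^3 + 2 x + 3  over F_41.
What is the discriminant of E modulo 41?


4 a^3 + 27 b^2 = 4*2^3 + 27*3^2 = 32 + 243 = 275
Delta = -16 * (275) = -4400
Delta mod 41 = 28

Delta = 28 (mod 41)


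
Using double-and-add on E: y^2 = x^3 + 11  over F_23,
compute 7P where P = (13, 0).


k = 7 = 111_2 (binary, LSB first: 111)
Double-and-add from P = (13, 0):
  bit 0 = 1: acc = O + (13, 0) = (13, 0)
  bit 1 = 1: acc = (13, 0) + O = (13, 0)
  bit 2 = 1: acc = (13, 0) + O = (13, 0)

7P = (13, 0)


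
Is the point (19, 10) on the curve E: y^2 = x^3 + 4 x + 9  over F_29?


Check whether y^2 = x^3 + 4 x + 9 (mod 29) for (x, y) = (19, 10).
LHS: y^2 = 10^2 mod 29 = 13
RHS: x^3 + 4 x + 9 = 19^3 + 4*19 + 9 mod 29 = 13
LHS = RHS

Yes, on the curve


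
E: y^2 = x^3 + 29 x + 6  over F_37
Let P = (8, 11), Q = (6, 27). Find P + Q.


P != Q, so use the chord formula.
s = (y2 - y1) / (x2 - x1) = (16) / (35) mod 37 = 29
x3 = s^2 - x1 - x2 mod 37 = 29^2 - 8 - 6 = 13
y3 = s (x1 - x3) - y1 mod 37 = 29 * (8 - 13) - 11 = 29

P + Q = (13, 29)


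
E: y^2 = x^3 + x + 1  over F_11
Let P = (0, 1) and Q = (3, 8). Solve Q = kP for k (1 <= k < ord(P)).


Enumerate multiples of P until we hit Q = (3, 8):
  1P = (0, 1)
  2P = (3, 3)
  3P = (6, 6)
  4P = (6, 5)
  5P = (3, 8)
Match found at i = 5.

k = 5


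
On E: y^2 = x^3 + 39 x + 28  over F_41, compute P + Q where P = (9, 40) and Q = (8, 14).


P != Q, so use the chord formula.
s = (y2 - y1) / (x2 - x1) = (15) / (40) mod 41 = 26
x3 = s^2 - x1 - x2 mod 41 = 26^2 - 9 - 8 = 3
y3 = s (x1 - x3) - y1 mod 41 = 26 * (9 - 3) - 40 = 34

P + Q = (3, 34)
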